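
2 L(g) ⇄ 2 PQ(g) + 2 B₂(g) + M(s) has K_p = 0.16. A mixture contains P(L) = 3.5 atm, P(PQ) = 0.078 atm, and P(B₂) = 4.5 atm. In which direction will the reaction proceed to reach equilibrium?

in the forward direction

(M is a pure solid — omitted from Q_p.)
Q_p = P(PQ)²·P(B₂)² / P(L)² = (0.078)²·(4.5)² / (3.5)² = 0.010
Q_p = 0.010 < K_p = 0.16, so the forward reaction proceeds.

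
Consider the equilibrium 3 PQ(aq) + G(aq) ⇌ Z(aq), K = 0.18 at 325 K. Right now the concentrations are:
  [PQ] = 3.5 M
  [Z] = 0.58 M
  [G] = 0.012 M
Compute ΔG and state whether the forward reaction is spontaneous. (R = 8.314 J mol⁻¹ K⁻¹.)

Q = [Z] / ([PQ]³·[G]) = (0.58) / ((3.5)³·(0.012)) = 1.13
ΔG = RT ln(Q/K) = (8.314 J mol⁻¹ K⁻¹)(325 K) × ln(1.13/0.18)
   = (2.702 kJ/mol)(1.837) = 4.96 kJ/mol
ΔG > 0, so the forward reaction is non-spontaneous (proceeds in reverse).

ΔG = 4.96 kJ/mol; the forward reaction is non-spontaneous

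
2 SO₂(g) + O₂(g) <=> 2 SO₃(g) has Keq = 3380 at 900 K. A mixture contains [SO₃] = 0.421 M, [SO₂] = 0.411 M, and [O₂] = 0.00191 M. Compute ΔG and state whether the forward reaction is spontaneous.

Q = [SO₃]² / ([SO₂]²·[O₂]) = (0.421)² / ((0.411)²·(0.00191)) = 549
ΔG = RT ln(Q/Keq) = (8.314 J mol⁻¹ K⁻¹)(900 K) × ln(549/3380)
   = (7.483 kJ/mol)(-1.818) = -13.6 kJ/mol
ΔG < 0, so the forward reaction is spontaneous (proceeds forward).

ΔG = -13.6 kJ/mol; the forward reaction is spontaneous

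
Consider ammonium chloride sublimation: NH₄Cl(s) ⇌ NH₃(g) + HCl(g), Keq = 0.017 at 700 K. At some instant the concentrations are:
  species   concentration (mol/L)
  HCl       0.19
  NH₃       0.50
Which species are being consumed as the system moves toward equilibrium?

(NH₄Cl is a pure solid — omitted from Q.)
Q = [NH₃]·[HCl] = (0.50)·(0.19) = 0.095
Q = 0.095 > Keq = 0.017: net reverse reaction.

NH₃, HCl (products)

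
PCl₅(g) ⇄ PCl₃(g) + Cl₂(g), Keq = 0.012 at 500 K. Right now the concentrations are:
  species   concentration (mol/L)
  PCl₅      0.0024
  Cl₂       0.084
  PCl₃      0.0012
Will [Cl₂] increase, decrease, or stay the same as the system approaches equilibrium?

decrease

Q = [PCl₃]·[Cl₂] / [PCl₅] = (0.0012)·(0.084) / (0.0024) = 0.042
Q = 0.042 > Keq = 0.012: net reverse reaction.
Cl₂ is a product, so it decreases.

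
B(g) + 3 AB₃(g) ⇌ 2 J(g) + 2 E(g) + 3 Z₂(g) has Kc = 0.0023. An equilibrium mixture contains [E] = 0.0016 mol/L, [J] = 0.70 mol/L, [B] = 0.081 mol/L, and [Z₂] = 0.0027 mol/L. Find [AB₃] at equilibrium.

At equilibrium, Kc = [J]²·[E]²·[Z₂]³ / ([B]·[AB₃]³) = 0.0023.
(0.70)²·(0.0016)²·(0.0027)³ / ((0.081)·([AB₃])³) = 0.0023
[AB₃]³ = 1.33×10⁻¹⁰ ⇒ [AB₃] = 5.1×10⁻⁴ mol/L

[AB₃] = 5.1×10⁻⁴ mol/L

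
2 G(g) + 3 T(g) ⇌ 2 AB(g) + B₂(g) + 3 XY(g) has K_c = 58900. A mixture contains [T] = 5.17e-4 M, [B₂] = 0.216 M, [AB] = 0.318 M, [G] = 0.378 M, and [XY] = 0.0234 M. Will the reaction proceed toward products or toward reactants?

Q_c = [AB]²·[B₂]·[XY]³ / ([G]²·[T]³) = (0.318)²·(0.216)·(0.0234)³ / ((0.378)²·(5.17e-4)³) = 14200
Q_c = 14200 < K_c = 58900, so the forward reaction proceeds.

in the forward direction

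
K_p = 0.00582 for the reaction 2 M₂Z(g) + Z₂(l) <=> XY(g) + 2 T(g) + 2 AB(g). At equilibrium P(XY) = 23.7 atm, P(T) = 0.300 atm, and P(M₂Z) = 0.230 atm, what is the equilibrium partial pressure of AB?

P(AB) = 0.0120 atm

(Z₂ is a pure liquid — omitted from K_p.)
At equilibrium, K_p = P(XY)·P(T)²·P(AB)² / P(M₂Z)² = 0.00582.
(23.7)·(0.300)²·(P(AB))² / (0.230)² = 0.00582
P(AB)² = 1.44e-4 ⇒ P(AB) = 0.0120 atm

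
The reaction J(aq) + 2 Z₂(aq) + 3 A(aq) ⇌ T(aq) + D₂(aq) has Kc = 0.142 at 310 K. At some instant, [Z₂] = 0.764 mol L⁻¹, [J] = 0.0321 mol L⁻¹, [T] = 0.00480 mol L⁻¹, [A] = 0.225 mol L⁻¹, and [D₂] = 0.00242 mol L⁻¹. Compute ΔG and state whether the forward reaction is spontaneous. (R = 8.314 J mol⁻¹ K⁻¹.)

ΔG = -2.47 kJ/mol; the forward reaction is spontaneous

Qc = [T]·[D₂] / ([J]·[Z₂]²·[A]³) = (0.00480)·(0.00242) / ((0.0321)·(0.764)²·(0.225)³) = 0.0544
ΔG = RT ln(Qc/Kc) = (8.314 J mol⁻¹ K⁻¹)(310 K) × ln(0.0544/0.142)
   = (2.577 kJ/mol)(-0.9595) = -2.47 kJ/mol
ΔG < 0, so the forward reaction is spontaneous (proceeds forward).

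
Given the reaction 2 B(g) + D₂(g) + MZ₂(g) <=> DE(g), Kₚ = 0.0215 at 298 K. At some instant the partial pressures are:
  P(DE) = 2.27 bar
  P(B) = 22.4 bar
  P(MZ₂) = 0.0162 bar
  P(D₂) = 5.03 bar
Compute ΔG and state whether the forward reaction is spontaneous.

ΔG = 2.35 kJ/mol; the forward reaction is non-spontaneous

Qₚ = P(DE) / (P(B)²·P(D₂)·P(MZ₂)) = (2.27) / ((22.4)²·(5.03)·(0.0162)) = 0.0555
ΔG = RT ln(Qₚ/Kₚ) = (8.314 J mol⁻¹ K⁻¹)(298 K) × ln(0.0555/0.0215)
   = (2.478 kJ/mol)(0.9483) = 2.35 kJ/mol
ΔG > 0, so the forward reaction is non-spontaneous (proceeds in reverse).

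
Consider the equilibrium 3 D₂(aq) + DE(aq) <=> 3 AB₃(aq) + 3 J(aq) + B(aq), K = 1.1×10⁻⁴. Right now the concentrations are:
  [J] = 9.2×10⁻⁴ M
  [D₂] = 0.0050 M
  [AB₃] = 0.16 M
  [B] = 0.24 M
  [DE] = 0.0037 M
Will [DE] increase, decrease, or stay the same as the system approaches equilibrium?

Q = [AB₃]³·[J]³·[B] / ([D₂]³·[DE]) = (0.16)³·(9.2×10⁻⁴)³·(0.24) / ((0.0050)³·(0.0037)) = 0.0017
Q = 0.0017 > K = 1.1×10⁻⁴: net reverse reaction.
DE is a reactant, so it increases.

increase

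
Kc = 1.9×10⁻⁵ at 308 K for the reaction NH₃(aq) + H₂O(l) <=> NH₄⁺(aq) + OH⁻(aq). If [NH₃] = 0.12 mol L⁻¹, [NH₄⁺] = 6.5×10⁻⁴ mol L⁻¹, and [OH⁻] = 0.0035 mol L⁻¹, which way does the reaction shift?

(H₂O is a pure liquid — omitted from Qc.)
Qc = [NH₄⁺]·[OH⁻] / [NH₃] = (6.5×10⁻⁴)·(0.0035) / (0.12) = 1.9×10⁻⁵
Qc = 1.9×10⁻⁵ = Kc, so the system is already at equilibrium.

neither direction; the system is at equilibrium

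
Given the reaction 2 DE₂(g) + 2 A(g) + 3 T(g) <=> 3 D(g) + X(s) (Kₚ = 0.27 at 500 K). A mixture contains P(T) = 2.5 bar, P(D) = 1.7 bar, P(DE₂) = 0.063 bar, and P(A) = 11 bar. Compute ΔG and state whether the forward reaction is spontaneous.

(X is a pure solid — omitted from Qₚ.)
Qₚ = P(D)³ / (P(DE₂)²·P(A)²·P(T)³) = (1.7)³ / ((0.063)²·(11)²·(2.5)³) = 0.655
ΔG = RT ln(Qₚ/Kₚ) = (8.314 J mol⁻¹ K⁻¹)(500 K) × ln(0.655/0.27)
   = (4.157 kJ/mol)(0.8862) = 3.68 kJ/mol
ΔG > 0, so the forward reaction is non-spontaneous (proceeds in reverse).

ΔG = 3.68 kJ/mol; the forward reaction is non-spontaneous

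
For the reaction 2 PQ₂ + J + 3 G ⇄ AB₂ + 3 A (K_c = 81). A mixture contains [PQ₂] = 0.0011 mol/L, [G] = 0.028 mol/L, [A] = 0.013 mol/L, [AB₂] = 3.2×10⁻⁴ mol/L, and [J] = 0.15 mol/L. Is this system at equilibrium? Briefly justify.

Q_c = [AB₂]·[A]³ / ([PQ₂]²·[J]·[G]³) = (3.2×10⁻⁴)·(0.013)³ / ((0.0011)²·(0.15)·(0.028)³) = 180
Q_c = 180 > K_c = 81: net reverse reaction.

no; Q > K, reaction proceeds in reverse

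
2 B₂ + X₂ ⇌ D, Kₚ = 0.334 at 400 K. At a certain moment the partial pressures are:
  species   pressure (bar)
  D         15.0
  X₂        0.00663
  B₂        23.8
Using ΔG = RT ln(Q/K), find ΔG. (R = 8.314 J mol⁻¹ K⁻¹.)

Qₚ = P(D) / (P(B₂)²·P(X₂)) = (15.0) / ((23.8)²·(0.00663)) = 3.99
ΔG = RT ln(Qₚ/Kₚ) = (8.314 J mol⁻¹ K⁻¹)(400 K) × ln(3.99/0.334)
   = (3.326 kJ/mol)(2.480) = 8.25 kJ/mol
ΔG > 0, so the forward reaction is non-spontaneous (proceeds in reverse).

ΔG = 8.25 kJ/mol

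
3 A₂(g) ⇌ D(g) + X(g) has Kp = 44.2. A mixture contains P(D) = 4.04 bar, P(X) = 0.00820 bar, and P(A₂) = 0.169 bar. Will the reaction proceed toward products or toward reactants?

in the forward direction

Qp = P(D)·P(X) / P(A₂)³ = (4.04)·(0.00820) / (0.169)³ = 6.86
Qp = 6.86 < Kp = 44.2, so the forward reaction proceeds.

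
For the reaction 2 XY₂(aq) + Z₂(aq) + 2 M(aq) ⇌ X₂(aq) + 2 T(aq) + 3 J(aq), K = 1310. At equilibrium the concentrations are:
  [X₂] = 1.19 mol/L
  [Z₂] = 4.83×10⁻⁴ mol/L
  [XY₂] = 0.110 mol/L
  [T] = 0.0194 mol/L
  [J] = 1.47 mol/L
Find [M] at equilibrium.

At equilibrium, K = [X₂]·[T]²·[J]³ / ([XY₂]²·[Z₂]·[M]²) = 1310.
(1.19)·(0.0194)²·(1.47)³ / ((0.110)²·(4.83×10⁻⁴)·([M])²) = 1310
[M]² = 0.186 ⇒ [M] = 0.431 mol/L

[M] = 0.431 mol/L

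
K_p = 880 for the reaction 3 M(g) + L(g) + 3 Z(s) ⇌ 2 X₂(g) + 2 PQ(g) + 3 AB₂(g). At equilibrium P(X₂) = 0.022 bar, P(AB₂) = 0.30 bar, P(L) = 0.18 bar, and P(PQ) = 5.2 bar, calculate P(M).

(Z is a pure solid — omitted from K_p.)
At equilibrium, K_p = P(X₂)²·P(PQ)²·P(AB₂)³ / (P(M)³·P(L)) = 880.
(0.022)²·(5.2)²·(0.30)³ / ((P(M))³·(0.18)) = 880
P(M)³ = 2.23×10⁻⁶ ⇒ P(M) = 0.013 bar

P(M) = 0.013 bar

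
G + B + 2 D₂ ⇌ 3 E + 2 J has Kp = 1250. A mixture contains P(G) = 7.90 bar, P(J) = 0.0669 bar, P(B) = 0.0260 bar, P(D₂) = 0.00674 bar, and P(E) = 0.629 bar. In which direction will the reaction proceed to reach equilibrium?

toward products

Qp = P(E)³·P(J)² / (P(G)·P(B)·P(D₂)²) = (0.629)³·(0.0669)² / ((7.90)·(0.0260)·(0.00674)²) = 119
Qp = 119 < Kp = 1250, so the forward reaction proceeds.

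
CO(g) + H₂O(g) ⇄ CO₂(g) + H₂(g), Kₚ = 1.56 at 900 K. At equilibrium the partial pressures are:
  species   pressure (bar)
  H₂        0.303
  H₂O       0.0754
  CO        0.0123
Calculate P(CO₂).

At equilibrium, Kₚ = P(CO₂)·P(H₂) / (P(CO)·P(H₂O)) = 1.56.
(P(CO₂))·(0.303) / ((0.0123)·(0.0754)) = 1.56
P(CO₂) = 0.00477 bar

P(CO₂) = 0.00477 bar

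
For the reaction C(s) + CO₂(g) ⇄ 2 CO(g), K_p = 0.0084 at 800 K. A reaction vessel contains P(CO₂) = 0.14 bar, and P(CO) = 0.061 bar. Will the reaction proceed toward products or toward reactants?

in the reverse direction

(C is a pure solid — omitted from Q_p.)
Q_p = P(CO)² / P(CO₂) = (0.061)² / (0.14) = 0.027
Q_p = 0.027 > K_p = 0.0084, so the reverse reaction proceeds.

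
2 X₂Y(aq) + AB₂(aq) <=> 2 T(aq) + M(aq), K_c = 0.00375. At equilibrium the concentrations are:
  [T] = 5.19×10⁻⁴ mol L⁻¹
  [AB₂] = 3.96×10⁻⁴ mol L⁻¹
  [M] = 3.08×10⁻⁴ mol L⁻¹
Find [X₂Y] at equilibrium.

[X₂Y] = 0.00747 mol L⁻¹

At equilibrium, K_c = [T]²·[M] / ([X₂Y]²·[AB₂]) = 0.00375.
(5.19×10⁻⁴)²·(3.08×10⁻⁴) / (([X₂Y])²·(3.96×10⁻⁴)) = 0.00375
[X₂Y]² = 5.59×10⁻⁵ ⇒ [X₂Y] = 0.00747 mol L⁻¹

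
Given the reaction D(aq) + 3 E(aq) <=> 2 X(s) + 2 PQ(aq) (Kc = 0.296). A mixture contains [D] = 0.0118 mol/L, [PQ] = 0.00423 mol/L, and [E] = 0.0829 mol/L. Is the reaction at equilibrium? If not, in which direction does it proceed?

(X is a pure solid — omitted from Qc.)
Qc = [PQ]² / ([D]·[E]³) = (0.00423)² / ((0.0118)·(0.0829)³) = 2.66
Qc = 2.66 > Kc = 0.296, so the reverse reaction proceeds.

reverse (toward reactants)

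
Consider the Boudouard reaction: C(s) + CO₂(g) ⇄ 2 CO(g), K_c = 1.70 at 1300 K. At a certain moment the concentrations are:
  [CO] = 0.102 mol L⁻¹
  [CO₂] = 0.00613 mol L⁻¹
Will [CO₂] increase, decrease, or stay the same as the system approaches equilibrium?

(C is a pure solid — omitted from Q_c.)
Q_c = [CO]² / [CO₂] = (0.102)² / (0.00613) = 1.70
Q_c = 1.70 = K_c; the system is at equilibrium.

stay the same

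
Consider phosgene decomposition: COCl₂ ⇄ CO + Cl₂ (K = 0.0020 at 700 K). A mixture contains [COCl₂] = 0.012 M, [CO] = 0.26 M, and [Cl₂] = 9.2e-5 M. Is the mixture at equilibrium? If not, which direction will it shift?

Q = [CO]·[Cl₂] / [COCl₂] = (0.26)·(9.2e-5) / (0.012) = 0.0020
Q = 0.0020 = K; the system is at equilibrium.

yes, at equilibrium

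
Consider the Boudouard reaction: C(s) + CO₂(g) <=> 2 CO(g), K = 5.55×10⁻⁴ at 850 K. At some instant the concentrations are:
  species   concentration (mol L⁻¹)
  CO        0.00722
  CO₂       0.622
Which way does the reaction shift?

(C is a pure solid — omitted from Q.)
Q = [CO]² / [CO₂] = (0.00722)² / (0.622) = 8.38×10⁻⁵
Q = 8.38×10⁻⁵ < K = 5.55×10⁻⁴, so the forward reaction proceeds.

in the forward direction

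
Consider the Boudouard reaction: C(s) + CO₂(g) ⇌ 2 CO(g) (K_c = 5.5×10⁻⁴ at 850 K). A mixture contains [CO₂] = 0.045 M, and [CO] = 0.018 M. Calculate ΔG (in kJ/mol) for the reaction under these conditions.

ΔG = 18.2 kJ/mol

(C is a pure solid — omitted from Q_c.)
Q_c = [CO]² / [CO₂] = (0.018)² / (0.045) = 0.00720
ΔG = RT ln(Q_c/K_c) = (8.314 J mol⁻¹ K⁻¹)(850 K) × ln(0.00720/5.5×10⁻⁴)
   = (7.067 kJ/mol)(2.572) = 18.2 kJ/mol
ΔG > 0, so the forward reaction is non-spontaneous (proceeds in reverse).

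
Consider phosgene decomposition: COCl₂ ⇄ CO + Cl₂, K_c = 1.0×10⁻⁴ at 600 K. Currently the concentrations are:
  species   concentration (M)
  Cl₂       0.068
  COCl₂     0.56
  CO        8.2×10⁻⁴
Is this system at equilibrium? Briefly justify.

Q_c = [CO]·[Cl₂] / [COCl₂] = (8.2×10⁻⁴)·(0.068) / (0.56) = 1.0×10⁻⁴
Q_c = 1.0×10⁻⁴ = K_c; the system is at equilibrium.

yes, at equilibrium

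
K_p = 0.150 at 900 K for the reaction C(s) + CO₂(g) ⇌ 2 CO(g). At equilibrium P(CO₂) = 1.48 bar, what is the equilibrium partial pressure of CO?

P(CO) = 0.471 bar

(C is a pure solid — omitted from K_p.)
At equilibrium, K_p = P(CO)² / P(CO₂) = 0.150.
(P(CO))² / (1.48) = 0.150
P(CO)² = 0.222 ⇒ P(CO) = 0.471 bar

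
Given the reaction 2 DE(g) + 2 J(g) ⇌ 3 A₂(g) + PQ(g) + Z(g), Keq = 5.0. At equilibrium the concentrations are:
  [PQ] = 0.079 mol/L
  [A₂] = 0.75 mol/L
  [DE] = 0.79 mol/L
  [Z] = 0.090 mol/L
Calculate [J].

At equilibrium, Keq = [A₂]³·[PQ]·[Z] / ([DE]²·[J]²) = 5.0.
(0.75)³·(0.079)·(0.090) / ((0.79)²·([J])²) = 5.0
[J]² = 9.61×10⁻⁴ ⇒ [J] = 0.031 mol/L

[J] = 0.031 mol/L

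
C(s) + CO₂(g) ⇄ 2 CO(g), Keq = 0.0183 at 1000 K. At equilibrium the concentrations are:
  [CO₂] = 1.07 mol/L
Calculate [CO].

[CO] = 0.140 mol/L

(C is a pure solid — omitted from Keq.)
At equilibrium, Keq = [CO]² / [CO₂] = 0.0183.
([CO])² / (1.07) = 0.0183
[CO]² = 0.0196 ⇒ [CO] = 0.140 mol/L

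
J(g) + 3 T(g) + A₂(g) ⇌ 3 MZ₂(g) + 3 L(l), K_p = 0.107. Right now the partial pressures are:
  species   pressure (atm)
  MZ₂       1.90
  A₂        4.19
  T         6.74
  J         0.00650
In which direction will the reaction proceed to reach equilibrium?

(L is a pure liquid — omitted from Q_p.)
Q_p = P(MZ₂)³ / (P(J)·P(T)³·P(A₂)) = (1.90)³ / ((0.00650)·(6.74)³·(4.19)) = 0.823
Q_p = 0.823 > K_p = 0.107, so the reverse reaction proceeds.

toward reactants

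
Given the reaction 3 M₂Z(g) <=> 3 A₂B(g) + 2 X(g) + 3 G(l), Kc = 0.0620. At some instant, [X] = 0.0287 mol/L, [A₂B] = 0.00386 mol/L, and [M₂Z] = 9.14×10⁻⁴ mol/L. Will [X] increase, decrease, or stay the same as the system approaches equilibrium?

stay the same

(G is a pure liquid — omitted from Qc.)
Qc = [A₂B]³·[X]² / [M₂Z]³ = (0.00386)³·(0.0287)² / (9.14×10⁻⁴)³ = 0.0620
Qc = 0.0620 = Kc; the system is at equilibrium.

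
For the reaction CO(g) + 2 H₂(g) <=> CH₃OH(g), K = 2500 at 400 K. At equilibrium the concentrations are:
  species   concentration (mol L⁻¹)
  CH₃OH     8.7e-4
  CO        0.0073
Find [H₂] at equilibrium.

At equilibrium, K = [CH₃OH] / ([CO]·[H₂]²) = 2500.
(8.7e-4) / ((0.0073)·([H₂])²) = 2500
[H₂]² = 4.77e-5 ⇒ [H₂] = 0.0069 mol L⁻¹

[H₂] = 0.0069 mol L⁻¹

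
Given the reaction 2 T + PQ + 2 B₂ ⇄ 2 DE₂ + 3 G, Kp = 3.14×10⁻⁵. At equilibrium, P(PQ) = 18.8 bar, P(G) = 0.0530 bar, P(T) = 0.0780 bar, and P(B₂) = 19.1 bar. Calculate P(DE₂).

P(DE₂) = 2.97 bar

At equilibrium, Kp = P(DE₂)²·P(G)³ / (P(T)²·P(PQ)·P(B₂)²) = 3.14×10⁻⁵.
(P(DE₂))²·(0.0530)³ / ((0.0780)²·(18.8)·(19.1)²) = 3.14×10⁻⁵
P(DE₂)² = 8.80 ⇒ P(DE₂) = 2.97 bar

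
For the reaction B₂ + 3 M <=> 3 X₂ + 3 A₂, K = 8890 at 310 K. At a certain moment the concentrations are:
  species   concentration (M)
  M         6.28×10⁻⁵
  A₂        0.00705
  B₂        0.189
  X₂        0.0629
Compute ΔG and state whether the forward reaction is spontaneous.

ΔG = -4.03 kJ/mol; the forward reaction is spontaneous

Q = [X₂]³·[A₂]³ / ([B₂]·[M]³) = (0.0629)³·(0.00705)³ / ((0.189)·(6.28×10⁻⁵)³) = 1860
ΔG = RT ln(Q/K) = (8.314 J mol⁻¹ K⁻¹)(310 K) × ln(1860/8890)
   = (2.577 kJ/mol)(-1.564) = -4.03 kJ/mol
ΔG < 0, so the forward reaction is spontaneous (proceeds forward).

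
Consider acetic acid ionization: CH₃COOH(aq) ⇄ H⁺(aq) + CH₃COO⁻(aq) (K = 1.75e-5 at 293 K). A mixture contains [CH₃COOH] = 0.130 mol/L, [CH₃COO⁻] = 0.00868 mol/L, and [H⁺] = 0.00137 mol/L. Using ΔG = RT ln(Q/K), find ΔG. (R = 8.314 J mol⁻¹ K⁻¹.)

ΔG = 4.03 kJ/mol

Q = [H⁺]·[CH₃COO⁻] / [CH₃COOH] = (0.00137)·(0.00868) / (0.130) = 9.15e-5
ΔG = RT ln(Q/K) = (8.314 J mol⁻¹ K⁻¹)(293 K) × ln(9.15e-5/1.75e-5)
   = (2.436 kJ/mol)(1.654) = 4.03 kJ/mol
ΔG > 0, so the forward reaction is non-spontaneous (proceeds in reverse).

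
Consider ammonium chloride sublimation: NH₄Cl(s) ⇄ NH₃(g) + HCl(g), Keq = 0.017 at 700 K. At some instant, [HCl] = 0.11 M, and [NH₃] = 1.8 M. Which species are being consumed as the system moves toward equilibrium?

NH₃, HCl (products)

(NH₄Cl is a pure solid — omitted from Q.)
Q = [NH₃]·[HCl] = (1.8)·(0.11) = 0.20
Q = 0.20 > Keq = 0.017: net reverse reaction.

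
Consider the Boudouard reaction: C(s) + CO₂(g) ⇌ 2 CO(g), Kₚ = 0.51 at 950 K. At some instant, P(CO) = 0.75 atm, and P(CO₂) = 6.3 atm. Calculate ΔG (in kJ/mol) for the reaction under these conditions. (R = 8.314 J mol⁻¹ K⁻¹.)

ΔG = -13.8 kJ/mol

(C is a pure solid — omitted from Qₚ.)
Qₚ = P(CO)² / P(CO₂) = (0.75)² / (6.3) = 0.0893
ΔG = RT ln(Qₚ/Kₚ) = (8.314 J mol⁻¹ K⁻¹)(950 K) × ln(0.0893/0.51)
   = (7.898 kJ/mol)(-1.742) = -13.8 kJ/mol
ΔG < 0, so the forward reaction is spontaneous (proceeds forward).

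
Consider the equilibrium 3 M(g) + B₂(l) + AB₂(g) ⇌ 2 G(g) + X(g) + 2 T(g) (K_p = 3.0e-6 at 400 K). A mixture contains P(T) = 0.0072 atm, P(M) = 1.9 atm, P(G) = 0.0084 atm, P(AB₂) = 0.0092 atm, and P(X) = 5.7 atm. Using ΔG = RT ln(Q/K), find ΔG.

ΔG = -7.34 kJ/mol

(B₂ is a pure liquid — omitted from Q_p.)
Q_p = P(G)²·P(X)·P(T)² / (P(M)³·P(AB₂)) = (0.0084)²·(5.7)·(0.0072)² / ((1.9)³·(0.0092)) = 3.30e-7
ΔG = RT ln(Q_p/K_p) = (8.314 J mol⁻¹ K⁻¹)(400 K) × ln(3.30e-7/3.0e-6)
   = (3.326 kJ/mol)(-2.207) = -7.34 kJ/mol
ΔG < 0, so the forward reaction is spontaneous (proceeds forward).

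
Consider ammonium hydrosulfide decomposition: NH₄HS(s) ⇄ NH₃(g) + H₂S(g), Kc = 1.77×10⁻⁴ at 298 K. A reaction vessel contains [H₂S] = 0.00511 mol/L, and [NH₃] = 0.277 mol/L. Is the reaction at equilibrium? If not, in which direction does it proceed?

toward reactants

(NH₄HS is a pure solid — omitted from Qc.)
Qc = [NH₃]·[H₂S] = (0.277)·(0.00511) = 0.00142
Qc = 0.00142 > Kc = 1.77×10⁻⁴, so the reverse reaction proceeds.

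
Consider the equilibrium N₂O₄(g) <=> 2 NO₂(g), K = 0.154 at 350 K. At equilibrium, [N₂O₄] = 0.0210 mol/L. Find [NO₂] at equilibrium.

[NO₂] = 0.0569 mol/L

At equilibrium, K = [NO₂]² / [N₂O₄] = 0.154.
([NO₂])² / (0.0210) = 0.154
[NO₂]² = 0.00323 ⇒ [NO₂] = 0.0569 mol/L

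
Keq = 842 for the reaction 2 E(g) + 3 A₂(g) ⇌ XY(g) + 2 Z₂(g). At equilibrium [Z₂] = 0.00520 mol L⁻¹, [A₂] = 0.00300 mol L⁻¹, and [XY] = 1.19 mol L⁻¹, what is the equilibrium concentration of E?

[E] = 1.19 mol L⁻¹

At equilibrium, Keq = [XY]·[Z₂]² / ([E]²·[A₂]³) = 842.
(1.19)·(0.00520)² / (([E])²·(0.00300)³) = 842
[E]² = 1.42 ⇒ [E] = 1.19 mol L⁻¹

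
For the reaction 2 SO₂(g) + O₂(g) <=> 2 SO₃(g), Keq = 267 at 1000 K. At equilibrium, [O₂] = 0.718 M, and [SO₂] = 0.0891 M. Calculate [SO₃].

[SO₃] = 1.23 M

At equilibrium, Keq = [SO₃]² / ([SO₂]²·[O₂]) = 267.
([SO₃])² / ((0.0891)²·(0.718)) = 267
[SO₃]² = 1.52 ⇒ [SO₃] = 1.23 M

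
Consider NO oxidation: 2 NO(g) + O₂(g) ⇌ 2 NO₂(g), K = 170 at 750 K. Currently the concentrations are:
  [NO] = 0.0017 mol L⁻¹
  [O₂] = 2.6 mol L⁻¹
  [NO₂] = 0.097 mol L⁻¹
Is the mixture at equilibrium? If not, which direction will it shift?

no; Q > K, reaction proceeds in reverse

Q = [NO₂]² / ([NO]²·[O₂]) = (0.097)² / ((0.0017)²·(2.6)) = 1300
Q = 1300 > K = 170: net reverse reaction.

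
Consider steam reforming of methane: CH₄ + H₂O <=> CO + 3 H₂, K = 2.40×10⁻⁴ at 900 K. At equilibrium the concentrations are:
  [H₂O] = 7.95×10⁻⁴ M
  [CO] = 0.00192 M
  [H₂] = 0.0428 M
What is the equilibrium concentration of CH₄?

At equilibrium, K = [CO]·[H₂]³ / ([CH₄]·[H₂O]) = 2.40×10⁻⁴.
(0.00192)·(0.0428)³ / (([CH₄])·(7.95×10⁻⁴)) = 2.40×10⁻⁴
[CH₄] = 0.789 M

[CH₄] = 0.789 M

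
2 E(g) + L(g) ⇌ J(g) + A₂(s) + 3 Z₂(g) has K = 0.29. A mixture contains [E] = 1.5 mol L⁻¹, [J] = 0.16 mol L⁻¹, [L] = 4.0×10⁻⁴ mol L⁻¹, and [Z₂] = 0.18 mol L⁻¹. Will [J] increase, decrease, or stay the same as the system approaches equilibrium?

decrease

(A₂ is a pure solid — omitted from Q.)
Q = [J]·[Z₂]³ / ([E]²·[L]) = (0.16)·(0.18)³ / ((1.5)²·(4.0×10⁻⁴)) = 1.0
Q = 1.0 > K = 0.29: net reverse reaction.
J is a product, so it decreases.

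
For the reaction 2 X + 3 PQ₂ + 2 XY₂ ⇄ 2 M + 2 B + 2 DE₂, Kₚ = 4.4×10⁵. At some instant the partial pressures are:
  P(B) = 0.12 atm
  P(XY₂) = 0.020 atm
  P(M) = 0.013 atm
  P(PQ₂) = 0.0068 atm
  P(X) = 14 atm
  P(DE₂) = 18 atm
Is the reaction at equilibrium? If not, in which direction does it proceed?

in the forward direction

Qₚ = P(M)²·P(B)²·P(DE₂)² / (P(X)²·P(PQ₂)³·P(XY₂)²) = (0.013)²·(0.12)²·(18)² / ((14)²·(0.0068)³·(0.020)²) = 32000
Qₚ = 32000 < Kₚ = 4.4×10⁵, so the forward reaction proceeds.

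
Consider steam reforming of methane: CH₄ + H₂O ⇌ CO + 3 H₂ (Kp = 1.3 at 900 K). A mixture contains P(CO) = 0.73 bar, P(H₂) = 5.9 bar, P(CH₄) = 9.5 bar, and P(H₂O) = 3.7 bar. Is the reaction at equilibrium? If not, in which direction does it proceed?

Qp = P(CO)·P(H₂)³ / (P(CH₄)·P(H₂O)) = (0.73)·(5.9)³ / ((9.5)·(3.7)) = 4.3
Qp = 4.3 > Kp = 1.3, so the reverse reaction proceeds.

to the left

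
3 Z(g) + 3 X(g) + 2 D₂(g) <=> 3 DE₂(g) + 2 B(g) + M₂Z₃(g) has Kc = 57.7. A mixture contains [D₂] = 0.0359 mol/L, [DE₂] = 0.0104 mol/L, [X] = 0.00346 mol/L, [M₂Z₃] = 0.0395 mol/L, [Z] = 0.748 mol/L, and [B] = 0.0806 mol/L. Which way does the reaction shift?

Qc = [DE₂]³·[B]²·[M₂Z₃] / ([Z]³·[X]³·[D₂]²) = (0.0104)³·(0.0806)²·(0.0395) / ((0.748)³·(0.00346)³·(0.0359)²) = 12.9
Qc = 12.9 < Kc = 57.7, so the forward reaction proceeds.

toward products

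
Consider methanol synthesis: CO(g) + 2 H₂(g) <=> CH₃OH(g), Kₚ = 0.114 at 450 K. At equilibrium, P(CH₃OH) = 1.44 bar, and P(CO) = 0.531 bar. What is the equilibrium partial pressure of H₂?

At equilibrium, Kₚ = P(CH₃OH) / (P(CO)·P(H₂)²) = 0.114.
(1.44) / ((0.531)·(P(H₂))²) = 0.114
P(H₂)² = 23.8 ⇒ P(H₂) = 4.88 bar

P(H₂) = 4.88 bar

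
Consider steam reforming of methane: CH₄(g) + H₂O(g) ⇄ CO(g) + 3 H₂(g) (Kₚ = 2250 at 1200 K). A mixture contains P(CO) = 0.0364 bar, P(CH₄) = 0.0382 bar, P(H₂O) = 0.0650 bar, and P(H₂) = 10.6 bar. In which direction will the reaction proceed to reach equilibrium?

Qₚ = P(CO)·P(H₂)³ / (P(CH₄)·P(H₂O)) = (0.0364)·(10.6)³ / ((0.0382)·(0.0650)) = 17500
Qₚ = 17500 > Kₚ = 2250, so the reverse reaction proceeds.

reverse (toward reactants)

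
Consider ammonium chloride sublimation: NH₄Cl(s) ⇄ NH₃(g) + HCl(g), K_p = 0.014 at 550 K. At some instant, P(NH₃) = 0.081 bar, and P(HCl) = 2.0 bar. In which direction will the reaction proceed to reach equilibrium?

(NH₄Cl is a pure solid — omitted from Q_p.)
Q_p = P(NH₃)·P(HCl) = (0.081)·(2.0) = 0.16
Q_p = 0.16 > K_p = 0.014, so the reverse reaction proceeds.

toward reactants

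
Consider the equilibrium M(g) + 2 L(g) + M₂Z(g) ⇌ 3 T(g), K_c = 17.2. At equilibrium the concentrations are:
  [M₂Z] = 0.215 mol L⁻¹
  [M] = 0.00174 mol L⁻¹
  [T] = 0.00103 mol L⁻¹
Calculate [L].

[L] = 4.12×10⁻⁴ mol L⁻¹

At equilibrium, K_c = [T]³ / ([M]·[L]²·[M₂Z]) = 17.2.
(0.00103)³ / ((0.00174)·([L])²·(0.215)) = 17.2
[L]² = 1.70×10⁻⁷ ⇒ [L] = 4.12×10⁻⁴ mol L⁻¹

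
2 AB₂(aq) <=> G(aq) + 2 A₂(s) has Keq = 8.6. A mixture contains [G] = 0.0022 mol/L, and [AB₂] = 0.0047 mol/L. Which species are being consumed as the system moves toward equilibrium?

G, A₂ (products)

(A₂ is a pure solid — omitted from Q.)
Q = [G] / [AB₂]² = (0.0022) / (0.0047)² = 100
Q = 100 > Keq = 8.6: net reverse reaction.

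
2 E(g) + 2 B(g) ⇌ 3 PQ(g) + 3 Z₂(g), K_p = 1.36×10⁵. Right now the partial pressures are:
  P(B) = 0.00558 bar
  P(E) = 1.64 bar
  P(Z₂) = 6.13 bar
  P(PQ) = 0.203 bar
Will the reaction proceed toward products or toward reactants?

to the right

Q_p = P(PQ)³·P(Z₂)³ / (P(E)²·P(B)²) = (0.203)³·(6.13)³ / ((1.64)²·(0.00558)²) = 23000
Q_p = 23000 < K_p = 1.36×10⁵, so the forward reaction proceeds.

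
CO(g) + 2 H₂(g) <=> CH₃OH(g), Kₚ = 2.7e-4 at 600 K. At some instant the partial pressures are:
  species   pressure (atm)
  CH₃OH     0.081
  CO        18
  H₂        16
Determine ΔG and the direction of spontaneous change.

Qₚ = P(CH₃OH) / (P(CO)·P(H₂)²) = (0.081) / ((18)·(16)²) = 1.76e-5
ΔG = RT ln(Qₚ/Kₚ) = (8.314 J mol⁻¹ K⁻¹)(600 K) × ln(1.76e-5/2.7e-4)
   = (4.988 kJ/mol)(-2.731) = -13.6 kJ/mol
ΔG < 0, so the forward reaction is spontaneous (proceeds forward).

ΔG = -13.6 kJ/mol; the forward reaction is spontaneous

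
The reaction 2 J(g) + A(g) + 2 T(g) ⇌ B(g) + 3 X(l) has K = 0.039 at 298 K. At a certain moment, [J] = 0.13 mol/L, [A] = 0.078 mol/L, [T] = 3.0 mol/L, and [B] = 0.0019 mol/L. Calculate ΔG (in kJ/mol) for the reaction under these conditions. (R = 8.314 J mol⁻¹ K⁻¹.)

(X is a pure liquid — omitted from Q.)
Q = [B] / ([J]²·[A]·[T]²) = (0.0019) / ((0.13)²·(0.078)·(3.0)²) = 0.160
ΔG = RT ln(Q/K) = (8.314 J mol⁻¹ K⁻¹)(298 K) × ln(0.160/0.039)
   = (2.478 kJ/mol)(1.412) = 3.50 kJ/mol
ΔG > 0, so the forward reaction is non-spontaneous (proceeds in reverse).

ΔG = 3.50 kJ/mol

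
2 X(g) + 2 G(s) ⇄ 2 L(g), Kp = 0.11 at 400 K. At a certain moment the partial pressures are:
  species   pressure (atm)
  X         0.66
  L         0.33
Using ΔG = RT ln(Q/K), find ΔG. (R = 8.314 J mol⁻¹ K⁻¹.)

ΔG = 2.73 kJ/mol

(G is a pure solid — omitted from Qp.)
Qp = P(L)² / P(X)² = (0.33)² / (0.66)² = 0.250
ΔG = RT ln(Qp/Kp) = (8.314 J mol⁻¹ K⁻¹)(400 K) × ln(0.250/0.11)
   = (3.326 kJ/mol)(0.8210) = 2.73 kJ/mol
ΔG > 0, so the forward reaction is non-spontaneous (proceeds in reverse).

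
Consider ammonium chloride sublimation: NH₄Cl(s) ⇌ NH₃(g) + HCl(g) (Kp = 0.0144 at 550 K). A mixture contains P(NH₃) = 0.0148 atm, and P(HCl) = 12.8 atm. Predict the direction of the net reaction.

(NH₄Cl is a pure solid — omitted from Qp.)
Qp = P(NH₃)·P(HCl) = (0.0148)·(12.8) = 0.189
Qp = 0.189 > Kp = 0.0144, so the reverse reaction proceeds.

to the left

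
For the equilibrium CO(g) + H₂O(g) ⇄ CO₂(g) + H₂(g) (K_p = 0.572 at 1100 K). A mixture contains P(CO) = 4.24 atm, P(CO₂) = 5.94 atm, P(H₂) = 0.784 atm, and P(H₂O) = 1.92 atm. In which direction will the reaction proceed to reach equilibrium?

Q_p = P(CO₂)·P(H₂) / (P(CO)·P(H₂O)) = (5.94)·(0.784) / ((4.24)·(1.92)) = 0.572
Q_p = 0.572 = K_p, so the system is already at equilibrium.

neither direction; the system is at equilibrium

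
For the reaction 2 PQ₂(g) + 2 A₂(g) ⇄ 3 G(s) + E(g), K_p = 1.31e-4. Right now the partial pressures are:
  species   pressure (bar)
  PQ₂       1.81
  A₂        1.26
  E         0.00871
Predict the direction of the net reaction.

in the reverse direction

(G is a pure solid — omitted from Q_p.)
Q_p = P(E) / (P(PQ₂)²·P(A₂)²) = (0.00871) / ((1.81)²·(1.26)²) = 0.00167
Q_p = 0.00167 > K_p = 1.31e-4, so the reverse reaction proceeds.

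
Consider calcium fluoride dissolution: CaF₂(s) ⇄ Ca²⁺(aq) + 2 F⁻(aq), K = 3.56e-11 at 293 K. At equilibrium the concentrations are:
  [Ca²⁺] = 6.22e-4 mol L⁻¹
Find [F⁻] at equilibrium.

[F⁻] = 2.39e-4 mol L⁻¹

(CaF₂ is a pure solid — omitted from K.)
At equilibrium, K = [Ca²⁺]·[F⁻]² = 3.56e-11.
(6.22e-4)·([F⁻])² = 3.56e-11
[F⁻]² = 5.72e-8 ⇒ [F⁻] = 2.39e-4 mol L⁻¹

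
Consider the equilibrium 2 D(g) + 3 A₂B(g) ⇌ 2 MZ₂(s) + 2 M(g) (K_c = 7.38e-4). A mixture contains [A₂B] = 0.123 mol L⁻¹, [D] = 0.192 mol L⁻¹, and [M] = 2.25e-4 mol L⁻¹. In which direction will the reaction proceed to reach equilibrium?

at equilibrium

(MZ₂ is a pure solid — omitted from Q_c.)
Q_c = [M]² / ([D]²·[A₂B]³) = (2.25e-4)² / ((0.192)²·(0.123)³) = 7.38e-4
Q_c = 7.38e-4 = K_c, so the system is already at equilibrium.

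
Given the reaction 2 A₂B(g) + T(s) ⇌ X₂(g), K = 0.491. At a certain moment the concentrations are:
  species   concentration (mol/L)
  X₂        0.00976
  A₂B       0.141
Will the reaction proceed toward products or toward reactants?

(T is a pure solid — omitted from Q.)
Q = [X₂] / [A₂B]² = (0.00976) / (0.141)² = 0.491
Q = 0.491 = K, so the system is already at equilibrium.

no net change (already at equilibrium)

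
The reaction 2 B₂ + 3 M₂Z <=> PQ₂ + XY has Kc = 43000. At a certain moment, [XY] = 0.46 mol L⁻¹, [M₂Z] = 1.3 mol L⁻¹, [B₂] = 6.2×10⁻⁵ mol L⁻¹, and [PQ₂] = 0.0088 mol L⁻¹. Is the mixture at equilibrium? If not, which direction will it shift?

no; Q > K, reaction proceeds in reverse

Qc = [PQ₂]·[XY] / ([B₂]²·[M₂Z]³) = (0.0088)·(0.46) / ((6.2×10⁻⁵)²·(1.3)³) = 4.8×10⁵
Qc = 4.8×10⁵ > Kc = 43000: net reverse reaction.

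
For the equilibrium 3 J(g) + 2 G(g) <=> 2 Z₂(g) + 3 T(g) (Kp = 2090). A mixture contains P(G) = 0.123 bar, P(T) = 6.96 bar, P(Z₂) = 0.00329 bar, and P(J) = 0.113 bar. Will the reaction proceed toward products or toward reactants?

toward products

Qp = P(Z₂)²·P(T)³ / (P(J)³·P(G)²) = (0.00329)²·(6.96)³ / ((0.113)³·(0.123)²) = 167
Qp = 167 < Kp = 2090, so the forward reaction proceeds.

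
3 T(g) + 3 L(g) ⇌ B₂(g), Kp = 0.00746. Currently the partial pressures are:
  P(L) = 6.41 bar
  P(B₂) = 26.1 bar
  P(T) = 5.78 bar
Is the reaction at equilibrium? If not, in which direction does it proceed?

Qp = P(B₂) / (P(T)³·P(L)³) = (26.1) / ((5.78)³·(6.41)³) = 5.13×10⁻⁴
Qp = 5.13×10⁻⁴ < Kp = 0.00746, so the forward reaction proceeds.

in the forward direction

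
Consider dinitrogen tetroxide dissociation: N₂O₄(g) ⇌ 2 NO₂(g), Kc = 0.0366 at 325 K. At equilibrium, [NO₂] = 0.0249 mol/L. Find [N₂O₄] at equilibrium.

[N₂O₄] = 0.0169 mol/L

At equilibrium, Kc = [NO₂]² / [N₂O₄] = 0.0366.
(0.0249)² / ([N₂O₄]) = 0.0366
[N₂O₄] = 0.0169 mol/L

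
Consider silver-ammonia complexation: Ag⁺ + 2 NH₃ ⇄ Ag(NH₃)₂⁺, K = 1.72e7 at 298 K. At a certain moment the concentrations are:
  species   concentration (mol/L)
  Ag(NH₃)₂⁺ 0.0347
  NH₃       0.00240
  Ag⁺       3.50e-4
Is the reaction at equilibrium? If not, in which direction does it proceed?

no net change (already at equilibrium)

Q = [Ag(NH₃)₂⁺] / ([Ag⁺]·[NH₃]²) = (0.0347) / ((3.50e-4)·(0.00240)²) = 1.72e7
Q = 1.72e7 = K, so the system is already at equilibrium.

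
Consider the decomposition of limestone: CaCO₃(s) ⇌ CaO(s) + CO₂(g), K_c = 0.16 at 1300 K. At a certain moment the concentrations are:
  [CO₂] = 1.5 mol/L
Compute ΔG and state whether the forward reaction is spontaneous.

ΔG = 24.2 kJ/mol; the forward reaction is non-spontaneous

(CaCO₃, CaO are pure solids — omitted from Q_c.)
Q_c = [CO₂] = 1.50
ΔG = RT ln(Q_c/K_c) = (8.314 J mol⁻¹ K⁻¹)(1300 K) × ln(1.50/0.16)
   = (10.81 kJ/mol)(2.238) = 24.2 kJ/mol
ΔG > 0, so the forward reaction is non-spontaneous (proceeds in reverse).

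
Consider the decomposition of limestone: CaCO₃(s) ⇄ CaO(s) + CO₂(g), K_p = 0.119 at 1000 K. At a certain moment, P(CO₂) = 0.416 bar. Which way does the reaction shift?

reverse (toward reactants)

(CaCO₃, CaO are pure solids — omitted from Q_p.)
Q_p = P(CO₂) = 0.416
Q_p = 0.416 > K_p = 0.119, so the reverse reaction proceeds.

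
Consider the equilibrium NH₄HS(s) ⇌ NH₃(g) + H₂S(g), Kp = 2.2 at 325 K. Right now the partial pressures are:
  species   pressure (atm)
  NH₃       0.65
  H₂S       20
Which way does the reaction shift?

(NH₄HS is a pure solid — omitted from Qp.)
Qp = P(NH₃)·P(H₂S) = (0.65)·(20) = 13
Qp = 13 > Kp = 2.2, so the reverse reaction proceeds.

in the reverse direction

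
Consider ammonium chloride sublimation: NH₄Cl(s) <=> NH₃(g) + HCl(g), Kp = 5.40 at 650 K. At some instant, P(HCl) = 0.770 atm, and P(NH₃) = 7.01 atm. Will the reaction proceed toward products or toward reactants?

(NH₄Cl is a pure solid — omitted from Qp.)
Qp = P(NH₃)·P(HCl) = (7.01)·(0.770) = 5.40
Qp = 5.40 = Kp, so the system is already at equilibrium.

at equilibrium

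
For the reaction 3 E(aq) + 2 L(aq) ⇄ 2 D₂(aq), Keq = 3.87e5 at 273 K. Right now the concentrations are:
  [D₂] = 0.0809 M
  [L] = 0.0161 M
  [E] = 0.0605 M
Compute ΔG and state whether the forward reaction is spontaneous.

ΔG = -2.77 kJ/mol; the forward reaction is spontaneous

Q = [D₂]² / ([E]³·[L]²) = (0.0809)² / ((0.0605)³·(0.0161)²) = 1.14e5
ΔG = RT ln(Q/Keq) = (8.314 J mol⁻¹ K⁻¹)(273 K) × ln(1.14e5/3.87e5)
   = (2.270 kJ/mol)(-1.222) = -2.77 kJ/mol
ΔG < 0, so the forward reaction is spontaneous (proceeds forward).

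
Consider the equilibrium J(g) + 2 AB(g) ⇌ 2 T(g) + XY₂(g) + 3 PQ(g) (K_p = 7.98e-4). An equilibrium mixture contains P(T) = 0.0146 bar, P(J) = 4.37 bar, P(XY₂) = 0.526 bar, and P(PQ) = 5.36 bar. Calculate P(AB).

At equilibrium, K_p = P(T)²·P(XY₂)·P(PQ)³ / (P(J)·P(AB)²) = 7.98e-4.
(0.0146)²·(0.526)·(5.36)³ / ((4.37)·(P(AB))²) = 7.98e-4
P(AB)² = 4.95 ⇒ P(AB) = 2.23 bar

P(AB) = 2.23 bar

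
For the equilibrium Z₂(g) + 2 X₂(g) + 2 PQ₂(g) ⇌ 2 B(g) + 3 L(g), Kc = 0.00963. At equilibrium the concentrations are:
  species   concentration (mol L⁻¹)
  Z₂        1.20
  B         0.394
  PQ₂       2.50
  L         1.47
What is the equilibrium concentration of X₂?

At equilibrium, Kc = [B]²·[L]³ / ([Z₂]·[X₂]²·[PQ₂]²) = 0.00963.
(0.394)²·(1.47)³ / ((1.20)·([X₂])²·(2.50)²) = 0.00963
[X₂]² = 6.83 ⇒ [X₂] = 2.61 mol L⁻¹

[X₂] = 2.61 mol L⁻¹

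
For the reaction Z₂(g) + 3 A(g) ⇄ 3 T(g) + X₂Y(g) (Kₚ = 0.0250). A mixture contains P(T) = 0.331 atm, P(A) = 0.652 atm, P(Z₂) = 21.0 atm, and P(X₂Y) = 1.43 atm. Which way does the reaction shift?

Qₚ = P(T)³·P(X₂Y) / (P(Z₂)·P(A)³) = (0.331)³·(1.43) / ((21.0)·(0.652)³) = 0.00891
Qₚ = 0.00891 < Kₚ = 0.0250, so the forward reaction proceeds.

forward (toward products)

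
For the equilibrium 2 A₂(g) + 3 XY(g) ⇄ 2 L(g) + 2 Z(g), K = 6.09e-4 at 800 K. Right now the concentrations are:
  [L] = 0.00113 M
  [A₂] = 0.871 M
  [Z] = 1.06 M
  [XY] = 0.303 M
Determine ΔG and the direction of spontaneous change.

Q = [L]²·[Z]² / ([A₂]²·[XY]³) = (0.00113)²·(1.06)² / ((0.871)²·(0.303)³) = 6.80e-5
ΔG = RT ln(Q/K) = (8.314 J mol⁻¹ K⁻¹)(800 K) × ln(6.80e-5/6.09e-4)
   = (6.651 kJ/mol)(-2.192) = -14.6 kJ/mol
ΔG < 0, so the forward reaction is spontaneous (proceeds forward).

ΔG = -14.6 kJ/mol; the forward reaction is spontaneous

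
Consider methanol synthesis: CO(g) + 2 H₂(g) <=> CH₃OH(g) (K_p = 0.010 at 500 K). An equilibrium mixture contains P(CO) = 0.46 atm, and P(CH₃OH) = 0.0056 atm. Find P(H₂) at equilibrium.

P(H₂) = 1.1 atm

At equilibrium, K_p = P(CH₃OH) / (P(CO)·P(H₂)²) = 0.010.
(0.0056) / ((0.46)·(P(H₂))²) = 0.010
P(H₂)² = 1.22 ⇒ P(H₂) = 1.1 atm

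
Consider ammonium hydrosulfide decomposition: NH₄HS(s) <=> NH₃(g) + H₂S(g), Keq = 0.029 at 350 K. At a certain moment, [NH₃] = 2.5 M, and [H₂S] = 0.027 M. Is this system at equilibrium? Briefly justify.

no; Q > K, reaction proceeds in reverse

(NH₄HS is a pure solid — omitted from Q.)
Q = [NH₃]·[H₂S] = (2.5)·(0.027) = 0.068
Q = 0.068 > Keq = 0.029: net reverse reaction.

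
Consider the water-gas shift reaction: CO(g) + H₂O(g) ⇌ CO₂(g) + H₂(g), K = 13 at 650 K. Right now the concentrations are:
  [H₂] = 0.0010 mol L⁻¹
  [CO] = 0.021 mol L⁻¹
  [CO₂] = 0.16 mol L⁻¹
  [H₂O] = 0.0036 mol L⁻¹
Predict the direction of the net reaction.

Q = [CO₂]·[H₂] / ([CO]·[H₂O]) = (0.16)·(0.0010) / ((0.021)·(0.0036)) = 2.1
Q = 2.1 < K = 13, so the forward reaction proceeds.

to the right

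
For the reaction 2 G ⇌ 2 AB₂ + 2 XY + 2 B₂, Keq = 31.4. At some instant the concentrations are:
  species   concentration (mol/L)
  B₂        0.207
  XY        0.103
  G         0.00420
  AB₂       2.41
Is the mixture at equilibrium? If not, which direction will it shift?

Q = [AB₂]²·[XY]²·[B₂]² / [G]² = (2.41)²·(0.103)²·(0.207)² / (0.00420)² = 150
Q = 150 > Keq = 31.4: net reverse reaction.

no; Q > K, reaction proceeds in reverse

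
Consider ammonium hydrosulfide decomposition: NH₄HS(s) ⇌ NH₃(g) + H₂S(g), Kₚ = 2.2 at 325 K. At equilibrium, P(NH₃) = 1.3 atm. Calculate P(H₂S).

(NH₄HS is a pure solid — omitted from Kₚ.)
At equilibrium, Kₚ = P(NH₃)·P(H₂S) = 2.2.
(1.3)·(P(H₂S)) = 2.2
P(H₂S) = 1.69 = 1.7 atm

P(H₂S) = 1.7 atm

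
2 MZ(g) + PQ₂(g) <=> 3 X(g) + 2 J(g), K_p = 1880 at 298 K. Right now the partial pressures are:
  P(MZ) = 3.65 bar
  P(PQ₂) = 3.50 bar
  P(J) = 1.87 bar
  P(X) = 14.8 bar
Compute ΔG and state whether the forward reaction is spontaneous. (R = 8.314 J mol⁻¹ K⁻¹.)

Q_p = P(X)³·P(J)² / (P(MZ)²·P(PQ₂)) = (14.8)³·(1.87)² / ((3.65)²·(3.50)) = 243
ΔG = RT ln(Q_p/K_p) = (8.314 J mol⁻¹ K⁻¹)(298 K) × ln(243/1880)
   = (2.478 kJ/mol)(-2.046) = -5.07 kJ/mol
ΔG < 0, so the forward reaction is spontaneous (proceeds forward).

ΔG = -5.07 kJ/mol; the forward reaction is spontaneous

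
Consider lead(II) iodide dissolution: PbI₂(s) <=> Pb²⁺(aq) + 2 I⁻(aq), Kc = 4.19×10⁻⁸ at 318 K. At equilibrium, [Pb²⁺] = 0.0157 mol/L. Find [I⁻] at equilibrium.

[I⁻] = 0.00163 mol/L

(PbI₂ is a pure solid — omitted from Kc.)
At equilibrium, Kc = [Pb²⁺]·[I⁻]² = 4.19×10⁻⁸.
(0.0157)·([I⁻])² = 4.19×10⁻⁸
[I⁻]² = 2.67×10⁻⁶ ⇒ [I⁻] = 0.00163 mol/L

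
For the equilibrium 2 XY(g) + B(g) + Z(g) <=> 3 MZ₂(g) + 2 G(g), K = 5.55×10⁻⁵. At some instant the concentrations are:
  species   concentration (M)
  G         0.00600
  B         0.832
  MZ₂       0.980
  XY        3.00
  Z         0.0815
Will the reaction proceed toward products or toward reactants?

Q = [MZ₂]³·[G]² / ([XY]²·[B]·[Z]) = (0.980)³·(0.00600)² / ((3.00)²·(0.832)·(0.0815)) = 5.55×10⁻⁵
Q = 5.55×10⁻⁵ = K, so the system is already at equilibrium.

no net change (already at equilibrium)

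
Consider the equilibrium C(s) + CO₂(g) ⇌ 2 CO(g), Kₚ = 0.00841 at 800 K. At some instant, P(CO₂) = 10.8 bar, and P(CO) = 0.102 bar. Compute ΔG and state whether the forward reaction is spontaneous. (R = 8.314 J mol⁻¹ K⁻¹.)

(C is a pure solid — omitted from Qₚ.)
Qₚ = P(CO)² / P(CO₂) = (0.102)² / (10.8) = 9.63×10⁻⁴
ΔG = RT ln(Qₚ/Kₚ) = (8.314 J mol⁻¹ K⁻¹)(800 K) × ln(9.63×10⁻⁴/0.00841)
   = (6.651 kJ/mol)(-2.167) = -14.4 kJ/mol
ΔG < 0, so the forward reaction is spontaneous (proceeds forward).

ΔG = -14.4 kJ/mol; the forward reaction is spontaneous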